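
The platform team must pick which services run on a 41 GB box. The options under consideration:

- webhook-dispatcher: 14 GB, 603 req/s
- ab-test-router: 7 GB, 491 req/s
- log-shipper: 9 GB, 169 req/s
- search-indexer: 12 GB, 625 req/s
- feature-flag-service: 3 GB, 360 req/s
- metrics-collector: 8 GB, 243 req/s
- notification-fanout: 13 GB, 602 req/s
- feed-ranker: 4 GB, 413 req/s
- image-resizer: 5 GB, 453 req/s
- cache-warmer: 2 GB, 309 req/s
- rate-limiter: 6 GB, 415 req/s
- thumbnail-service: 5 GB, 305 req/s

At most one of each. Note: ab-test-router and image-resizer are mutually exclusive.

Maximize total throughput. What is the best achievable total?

By throughput per GB: cache-warmer 154.50, feature-flag-service 120.00, feed-ranker 103.25, image-resizer 90.60 lead.
Best packing: ab-test-router + search-indexer + feature-flag-service + feed-ranker + cache-warmer + rate-limiter + thumbnail-service — 39 GB, 2918 total.
Every other selection either busts 41 GB or breaks a pairing rule or fails to beat 2918.

2918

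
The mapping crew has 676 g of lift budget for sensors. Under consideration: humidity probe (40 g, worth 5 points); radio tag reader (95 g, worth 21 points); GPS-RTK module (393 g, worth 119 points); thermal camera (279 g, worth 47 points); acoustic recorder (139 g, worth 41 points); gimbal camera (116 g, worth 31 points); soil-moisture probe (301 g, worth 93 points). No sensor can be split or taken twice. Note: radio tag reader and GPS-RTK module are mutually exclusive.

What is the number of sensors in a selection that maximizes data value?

3

The maximum data value within 676 g is 191.
One optimal bundle: GPS-RTK module + acoustic recorder + gimbal camera (648 g).
All optima have 3 sensors.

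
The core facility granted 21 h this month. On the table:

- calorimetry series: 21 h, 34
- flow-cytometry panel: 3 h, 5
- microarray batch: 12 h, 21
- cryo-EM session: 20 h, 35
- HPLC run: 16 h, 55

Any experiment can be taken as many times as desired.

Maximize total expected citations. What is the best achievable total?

60

Density check — HPLC run 3.44, microarray batch 1.75, cryo-EM session 1.75, flow-cytometry panel 1.67 are the best per h.
The ratio ordering already packs tightly: flow-cytometry panel + HPLC run, 19 h, 60.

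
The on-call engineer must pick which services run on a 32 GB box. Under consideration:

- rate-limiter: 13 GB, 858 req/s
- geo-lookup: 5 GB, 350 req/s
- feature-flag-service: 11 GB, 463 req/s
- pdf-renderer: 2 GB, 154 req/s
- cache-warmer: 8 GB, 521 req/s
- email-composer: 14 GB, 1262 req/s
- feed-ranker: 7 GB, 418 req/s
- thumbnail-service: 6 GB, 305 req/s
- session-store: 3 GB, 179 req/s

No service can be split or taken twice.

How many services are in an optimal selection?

3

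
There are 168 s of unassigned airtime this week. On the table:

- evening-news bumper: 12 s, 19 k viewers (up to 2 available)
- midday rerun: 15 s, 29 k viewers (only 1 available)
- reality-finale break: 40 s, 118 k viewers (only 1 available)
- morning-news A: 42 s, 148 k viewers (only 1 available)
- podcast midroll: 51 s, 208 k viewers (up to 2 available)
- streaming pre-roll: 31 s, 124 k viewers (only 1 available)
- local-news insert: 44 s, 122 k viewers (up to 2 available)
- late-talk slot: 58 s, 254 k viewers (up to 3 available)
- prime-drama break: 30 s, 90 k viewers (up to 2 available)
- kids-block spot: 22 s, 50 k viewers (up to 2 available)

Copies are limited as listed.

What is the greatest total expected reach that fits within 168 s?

716

Best packing: podcast midroll + 2×late-talk slot — 167 s, 716 total.
Nothing else within 168 s beats 716.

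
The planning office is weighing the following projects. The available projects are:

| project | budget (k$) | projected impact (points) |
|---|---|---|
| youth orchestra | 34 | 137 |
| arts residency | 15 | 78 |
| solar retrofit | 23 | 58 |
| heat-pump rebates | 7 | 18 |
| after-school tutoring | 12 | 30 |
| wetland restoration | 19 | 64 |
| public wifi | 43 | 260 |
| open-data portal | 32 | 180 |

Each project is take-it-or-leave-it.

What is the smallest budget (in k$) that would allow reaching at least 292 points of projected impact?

58

Look for the lowest-budget combination reaching 292.
arts residency + public wifi reaches 338 using 58 k$.
No combination under 58 k$ hits 292.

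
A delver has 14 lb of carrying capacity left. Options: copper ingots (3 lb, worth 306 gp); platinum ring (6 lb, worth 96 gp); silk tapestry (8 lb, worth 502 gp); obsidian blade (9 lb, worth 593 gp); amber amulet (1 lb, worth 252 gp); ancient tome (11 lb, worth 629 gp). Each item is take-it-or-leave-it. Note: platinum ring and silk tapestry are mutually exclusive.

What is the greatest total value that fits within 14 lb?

Ranking by ratio (value/lb): amber amulet 252.00, copper ingots 102.00, obsidian blade 65.89, silk tapestry 62.75.
The ratio ordering already packs tightly: copper ingots + obsidian blade + amber amulet, 13 lb, 1151.
An exhaustive check of the 64 subsets confirms 1151.

1151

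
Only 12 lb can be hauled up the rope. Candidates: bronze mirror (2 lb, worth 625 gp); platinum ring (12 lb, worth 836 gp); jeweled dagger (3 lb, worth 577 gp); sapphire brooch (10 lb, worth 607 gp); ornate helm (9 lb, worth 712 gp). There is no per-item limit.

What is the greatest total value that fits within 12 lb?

3750

Taking 6×bronze mirror: 12 lb used, 3750 in value.
No other feasible combination exceeds 3750.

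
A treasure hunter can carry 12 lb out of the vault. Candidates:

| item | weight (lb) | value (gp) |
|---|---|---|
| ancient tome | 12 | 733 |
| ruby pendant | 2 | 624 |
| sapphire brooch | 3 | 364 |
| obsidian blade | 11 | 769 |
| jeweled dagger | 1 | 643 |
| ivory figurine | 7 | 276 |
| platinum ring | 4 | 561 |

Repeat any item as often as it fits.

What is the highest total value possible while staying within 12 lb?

7716

Ranking by ratio (value/lb): jeweled dagger 643.00, ruby pendant 312.00, platinum ring 140.25, sapphire brooch 121.33.
Best packing: 12×jeweled dagger — 12 lb, 7716 total.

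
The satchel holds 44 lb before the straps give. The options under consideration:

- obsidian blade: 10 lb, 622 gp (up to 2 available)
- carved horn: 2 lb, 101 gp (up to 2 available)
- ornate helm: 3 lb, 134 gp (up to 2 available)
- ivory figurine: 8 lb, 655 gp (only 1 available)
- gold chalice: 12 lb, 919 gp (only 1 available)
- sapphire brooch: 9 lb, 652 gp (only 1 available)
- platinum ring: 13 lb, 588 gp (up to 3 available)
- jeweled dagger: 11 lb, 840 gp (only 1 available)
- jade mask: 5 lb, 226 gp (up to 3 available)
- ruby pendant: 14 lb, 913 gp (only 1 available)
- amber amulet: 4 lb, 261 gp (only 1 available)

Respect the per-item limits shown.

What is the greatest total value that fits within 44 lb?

The ratio ordering already packs tightly: ivory figurine + gold chalice + sapphire brooch + jeweled dagger + amber amulet, 44 lb, 3327.
That's the maximum — no swap from here does better than 3327.

3327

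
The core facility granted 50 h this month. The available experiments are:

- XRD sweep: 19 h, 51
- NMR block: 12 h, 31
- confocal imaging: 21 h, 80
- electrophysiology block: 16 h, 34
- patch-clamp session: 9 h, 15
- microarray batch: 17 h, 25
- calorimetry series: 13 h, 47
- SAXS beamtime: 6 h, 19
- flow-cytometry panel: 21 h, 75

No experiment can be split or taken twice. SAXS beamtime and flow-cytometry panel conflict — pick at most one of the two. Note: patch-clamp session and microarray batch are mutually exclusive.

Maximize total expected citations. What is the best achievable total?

161

Taking confocal imaging + electrophysiology block + calorimetry series: 50 h used, 161 in expected citations.
Confocal imaging + patch-clamp session + calorimetry series + SAXS beamtime matches that 161 at 49 h; no feasible combination exceeds it.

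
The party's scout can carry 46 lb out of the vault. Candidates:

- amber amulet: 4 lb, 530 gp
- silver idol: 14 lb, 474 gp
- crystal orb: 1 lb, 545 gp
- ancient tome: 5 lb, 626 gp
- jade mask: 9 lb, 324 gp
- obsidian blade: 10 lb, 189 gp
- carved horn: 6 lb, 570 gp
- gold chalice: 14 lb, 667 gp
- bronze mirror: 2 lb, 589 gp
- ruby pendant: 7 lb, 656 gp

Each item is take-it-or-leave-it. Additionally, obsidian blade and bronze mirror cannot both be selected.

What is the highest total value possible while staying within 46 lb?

Taking amber amulet + crystal orb + ancient tome + carved horn + gold chalice + bronze mirror + ruby pendant: 39 lb used, 4183 in value.
That's the maximum — no feasible swap from here does better than 4183.

4183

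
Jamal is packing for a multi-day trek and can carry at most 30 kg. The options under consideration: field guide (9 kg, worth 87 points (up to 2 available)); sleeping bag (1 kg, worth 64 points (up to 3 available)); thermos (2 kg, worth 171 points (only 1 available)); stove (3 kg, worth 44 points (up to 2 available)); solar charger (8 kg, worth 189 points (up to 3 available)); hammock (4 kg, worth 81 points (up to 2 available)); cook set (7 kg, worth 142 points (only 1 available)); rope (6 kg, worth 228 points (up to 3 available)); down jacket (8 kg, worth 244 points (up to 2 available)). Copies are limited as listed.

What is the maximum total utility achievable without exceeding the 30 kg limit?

1227

A density-first pass picks 3×sleeping bag + thermos + cook set + 3×rope — 1189 at 30 kg.
Replace sleeping bag and cook set with down jacket: the trade gains 38 net, giving 1227 at 30 kg.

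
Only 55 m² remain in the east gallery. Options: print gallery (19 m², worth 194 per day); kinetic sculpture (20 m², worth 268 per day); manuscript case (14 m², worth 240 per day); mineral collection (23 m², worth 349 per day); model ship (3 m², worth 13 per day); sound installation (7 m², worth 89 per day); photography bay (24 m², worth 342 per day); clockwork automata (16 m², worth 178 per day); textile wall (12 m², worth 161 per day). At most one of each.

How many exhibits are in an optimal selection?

3

Best achievable expected visitors is 780.
mineral collection + sound installation + photography bay hits 780 at 54 m².
All optima have 3 exhibits.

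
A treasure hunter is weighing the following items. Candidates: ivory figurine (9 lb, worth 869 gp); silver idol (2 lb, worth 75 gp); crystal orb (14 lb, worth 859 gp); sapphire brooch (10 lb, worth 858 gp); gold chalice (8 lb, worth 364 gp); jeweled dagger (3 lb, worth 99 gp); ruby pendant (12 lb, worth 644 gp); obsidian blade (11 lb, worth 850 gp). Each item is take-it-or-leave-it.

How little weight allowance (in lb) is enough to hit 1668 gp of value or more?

19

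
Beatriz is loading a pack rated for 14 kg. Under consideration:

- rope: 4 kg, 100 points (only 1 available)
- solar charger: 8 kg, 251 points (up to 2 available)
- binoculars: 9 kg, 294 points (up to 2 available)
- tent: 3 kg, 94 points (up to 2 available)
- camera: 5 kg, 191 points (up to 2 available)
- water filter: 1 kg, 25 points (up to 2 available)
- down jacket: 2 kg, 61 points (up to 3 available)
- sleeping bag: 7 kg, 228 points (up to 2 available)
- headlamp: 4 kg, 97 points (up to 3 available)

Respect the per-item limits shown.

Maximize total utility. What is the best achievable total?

Greedy by ratio would take tent + 2×camera + water filter: 14 kg used, total 501.
Dropping tent and water filter frees 4 kg; slotting in 2×down jacket (4 kg) lifts the total to 504 at 14 kg.
That's the maximum — no swap from here does better than 504.

504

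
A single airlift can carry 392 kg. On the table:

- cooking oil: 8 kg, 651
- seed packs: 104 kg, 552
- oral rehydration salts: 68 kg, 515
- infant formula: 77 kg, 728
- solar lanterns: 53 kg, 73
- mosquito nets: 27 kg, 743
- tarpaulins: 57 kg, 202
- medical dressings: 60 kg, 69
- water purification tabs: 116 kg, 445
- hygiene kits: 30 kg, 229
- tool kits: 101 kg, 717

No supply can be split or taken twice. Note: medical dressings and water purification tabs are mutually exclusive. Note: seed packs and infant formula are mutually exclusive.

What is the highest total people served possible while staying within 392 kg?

3785

Best packing: cooking oil + oral rehydration salts + infant formula + mosquito nets + tarpaulins + hygiene kits + tool kits — 368 kg, 3785 total.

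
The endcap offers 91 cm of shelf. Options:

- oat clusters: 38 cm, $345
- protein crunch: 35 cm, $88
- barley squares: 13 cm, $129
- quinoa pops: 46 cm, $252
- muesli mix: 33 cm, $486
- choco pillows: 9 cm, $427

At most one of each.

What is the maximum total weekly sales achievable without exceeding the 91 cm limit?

Greedy by ratio would take protein crunch + barley squares + muesli mix + choco pillows: 90 cm used, total 1130.
Replace protein crunch and barley squares with oat clusters: the trade gains 128 net, giving 1258 at 80 cm.
Runner-up quinoa pops + muesli mix + choco pillows tops out at 1165.

1258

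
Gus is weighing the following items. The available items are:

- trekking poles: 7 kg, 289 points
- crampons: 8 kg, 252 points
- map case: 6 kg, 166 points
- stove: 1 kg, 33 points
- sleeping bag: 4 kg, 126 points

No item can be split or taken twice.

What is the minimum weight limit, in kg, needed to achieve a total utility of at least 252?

7

Minimise kg subject to total utility ≥ 252.
trekking poles: 289 utility at 7 kg.
Below 7 kg the best achievable stays under 252.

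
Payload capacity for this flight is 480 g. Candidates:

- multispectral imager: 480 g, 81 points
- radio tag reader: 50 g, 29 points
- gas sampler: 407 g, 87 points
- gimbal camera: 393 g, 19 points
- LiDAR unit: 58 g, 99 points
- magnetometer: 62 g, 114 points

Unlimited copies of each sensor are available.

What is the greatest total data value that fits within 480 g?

A density-first pass picks 7×magnetometer — 798 at 434 g.
The 186 g tied up in 3×magnetometer is better spent on 4×LiDAR unit — total rises to 852 (480 g).
Every other selection either busts 480 g or fails to beat 852.

852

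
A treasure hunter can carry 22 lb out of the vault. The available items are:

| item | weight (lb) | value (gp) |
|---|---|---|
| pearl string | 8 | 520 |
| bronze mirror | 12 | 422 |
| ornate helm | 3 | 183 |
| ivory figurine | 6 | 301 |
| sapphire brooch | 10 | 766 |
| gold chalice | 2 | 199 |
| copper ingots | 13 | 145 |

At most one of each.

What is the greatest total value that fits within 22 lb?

Best packing: pearl string + sapphire brooch + gold chalice — 20 lb, 1485 total.
The closest alternative, pearl string + ornate helm + sapphire brooch, reaches only 1469.

1485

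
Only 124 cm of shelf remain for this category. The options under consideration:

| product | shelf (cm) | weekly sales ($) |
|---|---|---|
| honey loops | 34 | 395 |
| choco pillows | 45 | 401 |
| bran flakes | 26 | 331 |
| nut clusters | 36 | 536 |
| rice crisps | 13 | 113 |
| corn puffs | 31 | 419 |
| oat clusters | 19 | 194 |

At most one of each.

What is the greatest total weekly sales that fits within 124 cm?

Density check — nut clusters 14.89, corn puffs 13.52, bran flakes 12.73 are the best per cm.
Taking the top-ratio products first gives bran flakes + nut clusters + corn puffs + oat clusters for 1480 (112 cm).
Dropping bran flakes frees 26 cm; slotting in honey loops (34 cm) lifts the total to 1544 at 120 cm.

1544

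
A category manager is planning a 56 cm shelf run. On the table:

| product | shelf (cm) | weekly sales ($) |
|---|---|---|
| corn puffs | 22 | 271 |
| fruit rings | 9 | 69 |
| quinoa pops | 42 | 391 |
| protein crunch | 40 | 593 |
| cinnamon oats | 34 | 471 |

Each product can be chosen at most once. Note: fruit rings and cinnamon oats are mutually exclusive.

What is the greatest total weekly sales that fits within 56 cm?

742

Ranking by ratio (weekly sales/cm): protein crunch 14.82, cinnamon oats 13.85, corn puffs 12.32, quinoa pops 9.31.
Taking the top-ratio products first gives fruit rings + protein crunch for 662 (49 cm).
Dropping fruit rings and protein crunch frees 49 cm; slotting in corn puffs + cinnamon oats (56 cm) lifts the total to 742 at 56 cm.
Runner-up fruit rings + protein crunch tops out at 662.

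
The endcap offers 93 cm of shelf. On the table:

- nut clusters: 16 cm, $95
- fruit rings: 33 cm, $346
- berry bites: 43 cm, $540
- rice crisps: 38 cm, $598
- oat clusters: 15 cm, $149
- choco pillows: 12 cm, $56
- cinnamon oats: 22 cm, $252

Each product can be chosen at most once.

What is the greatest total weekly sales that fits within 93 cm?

1196

Greedy by ratio would take berry bites + rice crisps + choco pillows: 93 cm used, total 1194.
The 55 cm tied up in berry bites and choco pillows is better spent on fruit rings + cinnamon oats — total rises to 1196 (93 cm).
Every other selection either busts 93 cm or fails to beat 1196.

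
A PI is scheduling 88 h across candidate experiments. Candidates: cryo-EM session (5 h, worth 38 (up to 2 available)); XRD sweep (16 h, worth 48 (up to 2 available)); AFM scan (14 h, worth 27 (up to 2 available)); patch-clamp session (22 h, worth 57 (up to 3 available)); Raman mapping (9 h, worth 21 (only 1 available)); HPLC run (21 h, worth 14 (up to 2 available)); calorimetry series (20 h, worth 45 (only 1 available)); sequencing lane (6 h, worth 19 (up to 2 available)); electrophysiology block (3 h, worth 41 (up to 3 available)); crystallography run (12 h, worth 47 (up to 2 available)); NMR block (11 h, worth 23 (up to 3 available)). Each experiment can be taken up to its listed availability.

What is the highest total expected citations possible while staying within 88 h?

427

By expected citations per h: electrophysiology block 13.67, cryo-EM session 7.60, crystallography run 3.92, sequencing lane 3.17 lead.
Best packing: 2×cryo-EM session + 2×XRD sweep + 2×sequencing lane + 3×electrophysiology block + 2×crystallography run — 87 h, 427 total.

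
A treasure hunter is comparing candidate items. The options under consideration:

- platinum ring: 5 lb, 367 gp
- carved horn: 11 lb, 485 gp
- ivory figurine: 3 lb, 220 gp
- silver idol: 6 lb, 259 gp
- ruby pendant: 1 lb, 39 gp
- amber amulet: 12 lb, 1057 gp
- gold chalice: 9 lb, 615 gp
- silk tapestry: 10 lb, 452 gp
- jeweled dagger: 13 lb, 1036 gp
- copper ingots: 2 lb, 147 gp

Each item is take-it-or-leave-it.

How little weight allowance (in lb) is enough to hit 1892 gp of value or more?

Need the lightest bundle worth ≥ 1892.
Taking ivory figurine + amber amulet + gold chalice gives 1892 (≥ 1892) for 24 lb.
Any bundle with less than 24 lb falls short of 1892.

24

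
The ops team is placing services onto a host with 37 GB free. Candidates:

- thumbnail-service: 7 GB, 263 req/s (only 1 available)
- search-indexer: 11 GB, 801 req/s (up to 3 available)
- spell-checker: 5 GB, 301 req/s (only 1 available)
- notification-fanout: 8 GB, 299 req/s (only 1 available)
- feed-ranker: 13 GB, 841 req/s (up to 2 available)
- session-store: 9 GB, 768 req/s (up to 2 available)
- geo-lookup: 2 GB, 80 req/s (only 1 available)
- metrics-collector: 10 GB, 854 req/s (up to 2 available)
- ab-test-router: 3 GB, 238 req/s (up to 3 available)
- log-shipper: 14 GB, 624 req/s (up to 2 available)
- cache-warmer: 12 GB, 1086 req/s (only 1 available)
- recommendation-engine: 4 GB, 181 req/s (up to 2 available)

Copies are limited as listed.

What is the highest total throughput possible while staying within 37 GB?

3184

Greedy by ratio would take geo-lookup + 2×metrics-collector + ab-test-router + cache-warmer: 37 GB used, total 3112.
The 12 GB tied up in geo-lookup and metrics-collector is better spent on session-store + ab-test-router — total rises to 3184 (37 GB).
Nothing else within 37 GB beats 3184.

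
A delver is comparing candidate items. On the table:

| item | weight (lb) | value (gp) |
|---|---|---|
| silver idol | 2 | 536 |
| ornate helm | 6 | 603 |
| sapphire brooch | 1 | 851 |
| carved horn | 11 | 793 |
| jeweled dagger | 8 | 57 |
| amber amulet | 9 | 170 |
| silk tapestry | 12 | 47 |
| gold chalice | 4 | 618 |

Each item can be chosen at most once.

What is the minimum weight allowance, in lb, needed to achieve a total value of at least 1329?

3

Need the lightest bundle worth ≥ 1329.
silver idol + sapphire brooch reaches 1387 using 3 lb.
Any bundle with less than 3 lb falls short of 1329.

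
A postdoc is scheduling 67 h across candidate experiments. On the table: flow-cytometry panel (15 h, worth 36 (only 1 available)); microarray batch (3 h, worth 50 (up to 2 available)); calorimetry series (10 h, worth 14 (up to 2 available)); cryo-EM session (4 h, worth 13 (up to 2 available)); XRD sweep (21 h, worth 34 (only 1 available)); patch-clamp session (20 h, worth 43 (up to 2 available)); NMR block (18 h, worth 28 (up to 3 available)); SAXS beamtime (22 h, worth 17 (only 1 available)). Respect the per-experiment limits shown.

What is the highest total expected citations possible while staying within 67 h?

235

Density check — microarray batch 16.67, cryo-EM session 3.25, flow-cytometry panel 2.40, patch-clamp session 2.15 are the best per h.
A density-first pass picks flow-cytometry panel + 2×microarray batch + 2×cryo-EM session + patch-clamp session + NMR block — 233 at 67 h.
Dropping cryo-EM session and NMR block frees 22 h; slotting in patch-clamp session (20 h) lifts the total to 235 at 65 h.
Nothing else within 67 h beats 235.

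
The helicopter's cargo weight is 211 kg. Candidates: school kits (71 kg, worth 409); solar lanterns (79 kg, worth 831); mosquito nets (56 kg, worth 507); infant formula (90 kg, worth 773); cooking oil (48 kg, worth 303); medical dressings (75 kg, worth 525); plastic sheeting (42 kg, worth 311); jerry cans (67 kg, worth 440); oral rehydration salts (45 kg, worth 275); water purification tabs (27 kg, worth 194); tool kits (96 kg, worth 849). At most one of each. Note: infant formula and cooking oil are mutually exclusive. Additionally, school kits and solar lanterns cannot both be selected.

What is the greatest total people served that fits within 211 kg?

1915

Filling by ratio: solar lanterns + mosquito nets + plastic sheeting + water purification tabs for 1843, with 7 kg left unused.
Dropping mosquito nets and water purification tabs frees 83 kg; slotting in infant formula (90 kg) lifts the total to 1915 at 211 kg.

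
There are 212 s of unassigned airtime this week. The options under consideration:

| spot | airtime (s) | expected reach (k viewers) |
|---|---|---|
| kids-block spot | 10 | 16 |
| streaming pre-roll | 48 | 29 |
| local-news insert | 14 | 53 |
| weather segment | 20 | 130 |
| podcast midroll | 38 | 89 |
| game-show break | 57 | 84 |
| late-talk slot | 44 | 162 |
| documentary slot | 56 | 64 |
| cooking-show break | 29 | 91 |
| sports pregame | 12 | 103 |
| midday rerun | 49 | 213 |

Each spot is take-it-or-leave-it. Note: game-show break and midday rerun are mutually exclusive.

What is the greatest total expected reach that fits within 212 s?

841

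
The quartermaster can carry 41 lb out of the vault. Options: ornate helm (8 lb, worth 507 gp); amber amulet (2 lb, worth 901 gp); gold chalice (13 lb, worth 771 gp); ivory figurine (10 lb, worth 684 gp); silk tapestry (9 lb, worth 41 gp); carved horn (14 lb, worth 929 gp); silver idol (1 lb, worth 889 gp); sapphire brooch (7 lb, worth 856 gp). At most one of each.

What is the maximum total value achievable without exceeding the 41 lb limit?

Greedy by ratio would take amber amulet + ivory figurine + carved horn + silver idol + sapphire brooch: 34 lb used, total 4259.
Dropping carved horn frees 14 lb; slotting in ornate helm + gold chalice (21 lb) lifts the total to 4608 at 41 lb.
An exhaustive check of the 256 subsets confirms 4608.

4608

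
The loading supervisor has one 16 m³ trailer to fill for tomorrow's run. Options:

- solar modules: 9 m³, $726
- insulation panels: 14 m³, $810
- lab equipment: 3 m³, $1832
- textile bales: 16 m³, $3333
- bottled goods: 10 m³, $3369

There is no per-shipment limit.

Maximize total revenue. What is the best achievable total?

Taking 5×lab equipment: 15 m³ used, 9160 in revenue.
The spare 1 m³ is too small for any remaining shipment, and no exchange beats 9160.

9160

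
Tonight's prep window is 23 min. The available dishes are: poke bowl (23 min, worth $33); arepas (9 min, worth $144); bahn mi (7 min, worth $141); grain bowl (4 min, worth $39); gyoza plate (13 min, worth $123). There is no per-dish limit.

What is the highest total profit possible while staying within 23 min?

By profit per min: bahn mi 20.14, arepas 16.00, grain bowl 9.75 lead.
Taking the top-ratio dishes first gives 3×bahn mi for 423 (21 min).
Dropping bahn mi frees 7 min; slotting in arepas (9 min) lifts the total to 426 at 23 min.

426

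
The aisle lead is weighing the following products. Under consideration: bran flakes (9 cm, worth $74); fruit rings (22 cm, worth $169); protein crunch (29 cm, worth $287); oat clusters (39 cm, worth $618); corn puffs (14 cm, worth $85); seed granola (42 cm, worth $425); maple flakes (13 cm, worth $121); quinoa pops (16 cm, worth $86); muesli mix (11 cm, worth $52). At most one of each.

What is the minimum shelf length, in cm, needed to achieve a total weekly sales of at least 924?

77

Minimise cm subject to total weekly sales ≥ 924.
bran flakes + protein crunch + oat clusters: 979 weekly sales at 77 cm.
No combination under 77 cm hits 924.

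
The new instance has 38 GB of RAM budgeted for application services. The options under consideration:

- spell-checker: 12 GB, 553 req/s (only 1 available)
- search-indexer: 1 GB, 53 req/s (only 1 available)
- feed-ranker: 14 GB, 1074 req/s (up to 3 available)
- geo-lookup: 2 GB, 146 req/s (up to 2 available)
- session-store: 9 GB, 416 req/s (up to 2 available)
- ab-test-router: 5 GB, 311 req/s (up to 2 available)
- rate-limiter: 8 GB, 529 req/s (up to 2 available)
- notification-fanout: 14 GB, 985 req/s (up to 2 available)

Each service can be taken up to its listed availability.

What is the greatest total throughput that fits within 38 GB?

2823

Taking the top-ratio services first gives search-indexer + 2×feed-ranker + 2×geo-lookup + ab-test-router for 2804 (38 GB).
Dropping search-indexer and geo-lookup and ab-test-router frees 8 GB; slotting in rate-limiter (8 GB) lifts the total to 2823 at 38 GB.
Every other selection either busts 38 GB or exceeds an availability limit or fails to beat 2823.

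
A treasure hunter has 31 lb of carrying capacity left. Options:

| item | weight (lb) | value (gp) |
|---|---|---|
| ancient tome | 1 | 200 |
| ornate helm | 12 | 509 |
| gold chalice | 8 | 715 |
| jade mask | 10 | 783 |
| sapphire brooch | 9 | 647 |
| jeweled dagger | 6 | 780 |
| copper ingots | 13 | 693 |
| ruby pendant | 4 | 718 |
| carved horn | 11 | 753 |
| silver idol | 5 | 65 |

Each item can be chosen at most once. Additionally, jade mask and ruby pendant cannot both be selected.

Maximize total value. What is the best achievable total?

3166

Density check — ancient tome 200.00, ruby pendant 179.50, jeweled dagger 130.00, gold chalice 89.38 are the best per lb.
Ancient tome + gold chalice + jeweled dagger + ruby pendant + carved horn uses 30 of the 31 lb and totals 3166.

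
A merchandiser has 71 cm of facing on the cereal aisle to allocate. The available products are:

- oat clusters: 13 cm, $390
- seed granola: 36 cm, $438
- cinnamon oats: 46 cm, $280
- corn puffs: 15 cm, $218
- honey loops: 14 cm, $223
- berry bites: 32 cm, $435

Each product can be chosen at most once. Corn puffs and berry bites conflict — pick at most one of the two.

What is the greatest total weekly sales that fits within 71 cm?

1051

A density-first pass picks oat clusters + corn puffs + honey loops — 831 at 42 cm.
The 15 cm tied up in corn puffs is better spent on seed granola — total rises to 1051 (63 cm).
An exhaustive check of the 64 subsets confirms 1051.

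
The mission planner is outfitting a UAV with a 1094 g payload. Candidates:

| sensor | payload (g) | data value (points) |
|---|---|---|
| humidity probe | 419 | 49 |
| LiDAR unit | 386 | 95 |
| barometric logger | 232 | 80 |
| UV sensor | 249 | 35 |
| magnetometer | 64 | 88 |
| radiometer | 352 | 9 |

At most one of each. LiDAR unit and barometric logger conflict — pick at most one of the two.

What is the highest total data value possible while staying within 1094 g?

252

Best packing: humidity probe + barometric logger + UV sensor + magnetometer — 964 g, 252 total.
Nothing else feasible within 1094 g beats 252.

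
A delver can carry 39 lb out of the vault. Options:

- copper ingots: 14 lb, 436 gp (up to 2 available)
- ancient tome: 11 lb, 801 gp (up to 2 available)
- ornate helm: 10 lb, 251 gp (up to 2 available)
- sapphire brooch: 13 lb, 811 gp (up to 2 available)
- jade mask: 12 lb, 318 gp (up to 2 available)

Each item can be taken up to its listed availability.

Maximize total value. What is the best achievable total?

Density check — ancient tome 72.82, sapphire brooch 62.38, copper ingots 31.14, jade mask 26.50 are the best per lb.
The ratio heuristic lands on 2×ancient tome + sapphire brooch (2413) but leaves 4 lb idle.
Replace ancient tome with sapphire brooch: the trade gains 10 net, giving 2423 at 37 lb.
No other feasible combination exceeds 2423.

2423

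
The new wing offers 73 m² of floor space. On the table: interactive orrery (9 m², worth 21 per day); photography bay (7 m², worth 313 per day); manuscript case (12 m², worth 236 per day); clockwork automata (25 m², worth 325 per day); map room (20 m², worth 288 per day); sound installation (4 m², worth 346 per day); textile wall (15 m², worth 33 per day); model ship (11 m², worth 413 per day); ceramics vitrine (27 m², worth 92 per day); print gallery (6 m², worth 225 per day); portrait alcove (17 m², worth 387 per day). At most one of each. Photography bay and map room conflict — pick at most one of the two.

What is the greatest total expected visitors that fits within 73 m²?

2009

By expected visitors per m²: sound installation 86.50, photography bay 44.71, model ship 37.55, print gallery 37.50 lead.
Greedy by ratio would take interactive orrery + photography bay + manuscript case + sound installation + model ship + print gallery + portrait alcove: 66 m² used, total 1941.
Dropping interactive orrery and manuscript case frees 21 m²; slotting in clockwork automata (25 m²) lifts the total to 2009 at 70 m².
Every other selection either busts 73 m² or breaks a pairing rule or fails to beat 2009.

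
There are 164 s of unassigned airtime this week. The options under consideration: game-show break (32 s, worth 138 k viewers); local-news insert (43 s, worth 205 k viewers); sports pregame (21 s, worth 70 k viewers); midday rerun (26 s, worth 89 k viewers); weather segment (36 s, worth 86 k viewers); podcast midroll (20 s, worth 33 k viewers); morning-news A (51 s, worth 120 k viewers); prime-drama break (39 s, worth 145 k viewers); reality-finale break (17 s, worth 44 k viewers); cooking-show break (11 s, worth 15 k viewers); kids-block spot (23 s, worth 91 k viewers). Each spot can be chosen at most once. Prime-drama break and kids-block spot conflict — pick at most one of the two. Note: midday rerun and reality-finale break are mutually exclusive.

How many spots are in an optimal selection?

5

The maximum expected reach within 164 s is 647.
One optimal bundle: game-show break + local-news insert + sports pregame + midday rerun + prime-drama break (161 s).
All optima have 5 spots.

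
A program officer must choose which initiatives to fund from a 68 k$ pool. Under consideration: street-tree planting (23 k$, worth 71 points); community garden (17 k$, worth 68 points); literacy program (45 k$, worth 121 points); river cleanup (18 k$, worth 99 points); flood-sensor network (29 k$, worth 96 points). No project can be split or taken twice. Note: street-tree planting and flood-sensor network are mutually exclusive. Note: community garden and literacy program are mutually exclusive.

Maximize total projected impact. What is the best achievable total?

By projected impact per k$: river cleanup 5.50, community garden 4.00, flood-sensor network 3.31 lead.
Taking community garden + river cleanup + flood-sensor network: 64 k$ used, 263 in projected impact.
Next best is street-tree planting + community garden + river cleanup at 238 (58 k$) — short by 25.

263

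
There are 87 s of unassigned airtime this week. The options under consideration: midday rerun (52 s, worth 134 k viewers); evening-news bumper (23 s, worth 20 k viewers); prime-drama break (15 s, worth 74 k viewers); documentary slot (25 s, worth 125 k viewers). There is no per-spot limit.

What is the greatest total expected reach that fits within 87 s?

421

The ratio heuristic lands on 3×documentary slot (375) but leaves 12 s idle.
The 50 s tied up in 2×documentary slot is better spent on 4×prime-drama break — total rises to 421 (85 s).
No other feasible combination exceeds 421.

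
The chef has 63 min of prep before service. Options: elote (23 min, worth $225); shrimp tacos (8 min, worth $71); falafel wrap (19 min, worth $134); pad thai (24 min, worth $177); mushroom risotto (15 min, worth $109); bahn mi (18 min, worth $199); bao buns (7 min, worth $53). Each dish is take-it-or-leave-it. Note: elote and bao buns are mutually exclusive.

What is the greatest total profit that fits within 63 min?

558

By profit per min: bahn mi 11.06, elote 9.78, shrimp tacos 8.88 lead.
Elote + falafel wrap + bahn mi uses 60 of the 63 min and totals 558.
Runner-up elote + mushroom risotto + bahn mi tops out at 533.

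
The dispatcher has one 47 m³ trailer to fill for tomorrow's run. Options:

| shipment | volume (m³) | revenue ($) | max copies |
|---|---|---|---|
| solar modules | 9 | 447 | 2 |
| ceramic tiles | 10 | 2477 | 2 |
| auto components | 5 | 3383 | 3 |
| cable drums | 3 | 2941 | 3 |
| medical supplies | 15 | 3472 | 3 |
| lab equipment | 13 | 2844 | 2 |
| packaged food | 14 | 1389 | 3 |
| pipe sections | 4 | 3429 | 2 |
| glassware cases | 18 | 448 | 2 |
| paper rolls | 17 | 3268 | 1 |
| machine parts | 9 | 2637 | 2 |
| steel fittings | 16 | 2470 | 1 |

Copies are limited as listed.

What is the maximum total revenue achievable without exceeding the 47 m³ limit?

29302

Filling by ratio: 3×auto components + 3×cable drums + 2×pipe sections + machine parts for 28467, with 6 m³ left unused.
Replace machine parts with medical supplies: the trade gains 835 net, giving 29302 at 47 m³.
No other feasible combination exceeds 29302.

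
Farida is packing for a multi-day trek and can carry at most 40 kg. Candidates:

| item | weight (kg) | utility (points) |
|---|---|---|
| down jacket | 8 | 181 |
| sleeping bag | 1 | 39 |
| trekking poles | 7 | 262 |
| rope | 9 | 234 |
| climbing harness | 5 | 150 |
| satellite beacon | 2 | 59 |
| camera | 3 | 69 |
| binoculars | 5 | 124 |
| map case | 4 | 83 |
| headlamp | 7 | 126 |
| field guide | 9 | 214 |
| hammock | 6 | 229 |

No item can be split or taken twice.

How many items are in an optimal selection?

7

Best achievable utility is 1197.
One optimal bundle: sleeping bag + trekking poles + rope + climbing harness + camera + field guide + hammock (40 kg).
Every optimal selection uses 7 items.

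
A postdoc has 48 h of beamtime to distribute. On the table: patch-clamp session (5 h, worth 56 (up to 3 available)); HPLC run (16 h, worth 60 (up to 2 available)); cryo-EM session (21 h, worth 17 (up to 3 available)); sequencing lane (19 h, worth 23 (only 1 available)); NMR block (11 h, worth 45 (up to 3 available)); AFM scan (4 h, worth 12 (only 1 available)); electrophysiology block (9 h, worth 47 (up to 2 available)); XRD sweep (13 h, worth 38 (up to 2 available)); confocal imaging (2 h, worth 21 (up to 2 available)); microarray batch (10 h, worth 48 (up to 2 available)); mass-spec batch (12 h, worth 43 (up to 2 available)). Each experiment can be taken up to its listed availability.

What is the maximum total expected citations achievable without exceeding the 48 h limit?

353

Taking the top-ratio experiments first gives 3×patch-clamp session + 2×electrophysiology block + 2×confocal imaging + microarray batch for 352 (47 h).
Replace electrophysiology block with microarray batch: the trade gains 1 net, giving 353 at 48 h.
Every other selection either busts 48 h or exceeds an availability limit or fails to beat 353.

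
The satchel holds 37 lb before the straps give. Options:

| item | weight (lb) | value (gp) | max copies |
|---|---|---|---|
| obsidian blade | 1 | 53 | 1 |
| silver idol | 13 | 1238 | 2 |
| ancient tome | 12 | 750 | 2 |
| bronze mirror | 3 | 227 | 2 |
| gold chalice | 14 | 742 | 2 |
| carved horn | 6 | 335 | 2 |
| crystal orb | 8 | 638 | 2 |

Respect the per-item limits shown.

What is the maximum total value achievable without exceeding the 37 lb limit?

3341

Best packing: 2×silver idol + bronze mirror + crystal orb — 37 lb, 3341 total.
Nothing else within 37 lb beats 3341.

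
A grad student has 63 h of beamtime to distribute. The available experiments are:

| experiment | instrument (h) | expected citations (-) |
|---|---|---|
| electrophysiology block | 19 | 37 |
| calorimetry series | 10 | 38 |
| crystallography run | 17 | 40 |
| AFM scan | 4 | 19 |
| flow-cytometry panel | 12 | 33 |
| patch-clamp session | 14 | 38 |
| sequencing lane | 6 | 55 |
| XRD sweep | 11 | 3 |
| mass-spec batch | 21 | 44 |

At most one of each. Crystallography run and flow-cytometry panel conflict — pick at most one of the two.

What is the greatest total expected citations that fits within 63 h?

208

Calorimetry series + flow-cytometry panel + patch-clamp session + sequencing lane + mass-spec batch uses 63 of the 63 h and totals 208.
The closest alternative, electrophysiology block + calorimetry series + flow-cytometry panel + patch-clamp session + sequencing lane, reaches only 201.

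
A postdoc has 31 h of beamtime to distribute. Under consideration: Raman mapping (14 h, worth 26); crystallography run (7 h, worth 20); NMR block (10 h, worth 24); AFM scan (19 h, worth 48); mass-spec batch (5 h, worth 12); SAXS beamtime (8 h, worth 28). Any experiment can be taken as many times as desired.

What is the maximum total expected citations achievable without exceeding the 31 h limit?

Best packing: crystallography run + 3×SAXS beamtime — 31 h, 104 total.

104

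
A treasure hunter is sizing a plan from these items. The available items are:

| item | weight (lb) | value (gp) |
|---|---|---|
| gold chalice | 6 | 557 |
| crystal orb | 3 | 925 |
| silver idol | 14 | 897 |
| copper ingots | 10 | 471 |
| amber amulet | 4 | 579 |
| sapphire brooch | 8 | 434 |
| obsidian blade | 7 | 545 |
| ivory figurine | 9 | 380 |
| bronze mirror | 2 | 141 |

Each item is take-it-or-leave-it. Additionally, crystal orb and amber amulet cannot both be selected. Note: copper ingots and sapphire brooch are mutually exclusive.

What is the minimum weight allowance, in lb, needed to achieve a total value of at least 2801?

Minimise lb subject to total value ≥ 2801.
Taking gold chalice + crystal orb + silver idol + obsidian blade gives 2924 (≥ 2801) for 30 lb.
Below 30 lb the best achievable stays under 2801.

30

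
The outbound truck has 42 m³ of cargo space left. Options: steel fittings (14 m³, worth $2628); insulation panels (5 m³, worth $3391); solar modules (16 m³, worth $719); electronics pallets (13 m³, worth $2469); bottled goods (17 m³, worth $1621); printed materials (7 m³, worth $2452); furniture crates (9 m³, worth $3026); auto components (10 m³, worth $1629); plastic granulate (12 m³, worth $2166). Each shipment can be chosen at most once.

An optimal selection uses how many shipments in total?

Best achievable revenue is 11514.
steel fittings + insulation panels + electronics pallets + furniture crates hits 11514 at 41 m³.
Every optimal selection uses 4 shipments.

4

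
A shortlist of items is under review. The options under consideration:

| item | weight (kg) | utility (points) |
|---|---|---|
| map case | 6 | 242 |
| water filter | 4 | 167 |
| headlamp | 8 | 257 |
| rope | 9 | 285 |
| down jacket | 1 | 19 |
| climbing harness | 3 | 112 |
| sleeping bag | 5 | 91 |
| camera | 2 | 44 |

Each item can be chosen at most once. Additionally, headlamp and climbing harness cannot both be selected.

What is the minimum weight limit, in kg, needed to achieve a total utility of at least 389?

10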